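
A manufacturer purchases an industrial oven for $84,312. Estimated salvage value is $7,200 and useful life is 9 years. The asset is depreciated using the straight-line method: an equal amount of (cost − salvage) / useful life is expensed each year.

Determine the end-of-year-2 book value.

Depreciable base = $84,312 − $7,200 = $77,112.
Annual expense = $77,112 / 9 = $8,568.
End of year 1: book value $75,744.
End of year 2: book value $67,176.

$67,176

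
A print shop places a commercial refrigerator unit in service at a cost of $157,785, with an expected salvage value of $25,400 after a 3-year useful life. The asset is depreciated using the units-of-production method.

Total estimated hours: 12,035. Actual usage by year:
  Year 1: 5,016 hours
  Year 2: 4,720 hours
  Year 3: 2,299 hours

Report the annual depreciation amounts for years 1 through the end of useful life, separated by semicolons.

Depreciable base = $157,785 − $25,400 = $132,385.
Rate = $132,385 / 12,035 hours = $11 per hour.
Year 1: 5,016 × $11 = $55,176. Book value $102,609.
Year 2: 4,720 × $11 = $51,920. Book value $50,689.
Year 3: 2,299 × $11 = $25,289. Book value $25,400.

$55,176; $51,920; $25,289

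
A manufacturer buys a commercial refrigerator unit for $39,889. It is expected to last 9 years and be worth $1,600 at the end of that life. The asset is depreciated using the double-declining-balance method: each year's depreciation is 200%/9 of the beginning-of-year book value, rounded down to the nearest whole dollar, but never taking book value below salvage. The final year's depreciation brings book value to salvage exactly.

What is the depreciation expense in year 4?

$4,170

Depreciable base = $39,889 − $1,600 = $38,289.
Year 1: ⌊$39,889 × 200%/9⌋ = $8,864. Book value $31,025.
Year 2: ⌊$31,025 × 200%/9⌋ = $6,894. Book value $24,131.
Year 3: ⌊$24,131 × 200%/9⌋ = $5,362. Book value $18,769.
Year 4: ⌊$18,769 × 200%/9⌋ = $4,170. Book value $14,599.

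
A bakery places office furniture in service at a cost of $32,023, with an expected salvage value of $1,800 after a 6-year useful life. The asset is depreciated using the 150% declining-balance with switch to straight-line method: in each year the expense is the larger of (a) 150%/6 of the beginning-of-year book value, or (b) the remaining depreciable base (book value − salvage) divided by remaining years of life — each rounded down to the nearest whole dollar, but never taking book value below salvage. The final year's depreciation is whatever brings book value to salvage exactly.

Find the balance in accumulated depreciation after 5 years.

$26,319

Depreciable base = $32,023 − $1,800 = $30,223.
Year 1: DB = ⌊$32,023 × 150%/6⌋ = $8,005; SL = ⌊$30,223/6⌋ = $5,037 → take DB $8,005. Book value $24,018.
Year 2: DB = ⌊$24,018 × 150%/6⌋ = $6,004; SL = ⌊$22,218/5⌋ = $4,443 → take DB $6,004. Book value $18,014.
Year 3: DB = ⌊$18,014 × 150%/6⌋ = $4,503; SL = ⌊$16,214/4⌋ = $4,053 → take DB $4,503. Book value $13,511.
Year 4: DB = ⌊$13,511 × 150%/6⌋ = $3,377; SL = ⌊$11,711/3⌋ = $3,903 → take SL $3,903. Book value $9,608.
Year 5: DB = ⌊$9,608 × 150%/6⌋ = $2,402; SL = ⌊$7,808/2⌋ = $3,904 → take SL $3,904. Book value $5,704.
Accumulated through year 5 = $32,023 − $5,704 = $26,319.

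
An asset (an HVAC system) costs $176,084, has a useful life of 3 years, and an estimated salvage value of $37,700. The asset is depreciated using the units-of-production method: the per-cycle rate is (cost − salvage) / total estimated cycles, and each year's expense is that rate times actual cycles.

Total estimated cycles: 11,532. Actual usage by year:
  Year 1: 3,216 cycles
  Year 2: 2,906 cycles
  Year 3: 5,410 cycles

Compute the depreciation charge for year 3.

Depreciable base = $176,084 − $37,700 = $138,384.
Rate = $138,384 / 11,532 cycles = $12 per cycle.
Year 1: 3,216 × $12 = $38,592. Book value $137,492.
Year 2: 2,906 × $12 = $34,872. Book value $102,620.
Year 3: 5,410 × $12 = $64,920. Book value $37,700.

$64,920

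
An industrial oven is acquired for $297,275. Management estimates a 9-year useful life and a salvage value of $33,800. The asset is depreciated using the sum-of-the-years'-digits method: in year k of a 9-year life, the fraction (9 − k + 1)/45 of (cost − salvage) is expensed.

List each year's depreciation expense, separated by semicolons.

$52,695; $46,840; $40,985; $35,130; $29,275; $23,420; $17,565; $11,710; $5,855

Depreciable base = $297,275 − $33,800 = $263,475.
Sum of the years' digits = 9+8+7+6+5+4+3+2+1 = 45.
Year 1: $263,475 × 9/45 = $52,695. Book value $244,580.
Year 2: $263,475 × 8/45 = $46,840. Book value $197,740.
Year 3: $263,475 × 7/45 = $40,985. Book value $156,755.
Year 4: $263,475 × 6/45 = $35,130. Book value $121,625.
Year 5: $263,475 × 5/45 = $29,275. Book value $92,350.
Year 6: $263,475 × 4/45 = $23,420. Book value $68,930.
Year 7: $263,475 × 3/45 = $17,565. Book value $51,365.
Year 8: $263,475 × 2/45 = $11,710. Book value $39,655.
Year 9: $263,475 × 1/45 = $5,855. Book value $33,800.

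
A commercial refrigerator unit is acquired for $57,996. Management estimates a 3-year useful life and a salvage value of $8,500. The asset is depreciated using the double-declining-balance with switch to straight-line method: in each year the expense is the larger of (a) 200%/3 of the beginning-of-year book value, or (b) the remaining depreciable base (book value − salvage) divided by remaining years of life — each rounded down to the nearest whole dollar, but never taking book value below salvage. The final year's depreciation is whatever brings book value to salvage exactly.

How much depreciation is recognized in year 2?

$10,832

Depreciable base = $57,996 − $8,500 = $49,496.
Year 1: DB = ⌊$57,996 × 200%/3⌋ = $38,664; SL = ⌊$49,496/3⌋ = $16,498 → take DB $38,664. Book value $19,332.
Year 2: DB = ⌊$19,332 × 200%/3⌋ = $12,888; SL = ⌊$10,832/2⌋ = $5,416 → take DB $12,888, capped at $10,832. Book value $8,500.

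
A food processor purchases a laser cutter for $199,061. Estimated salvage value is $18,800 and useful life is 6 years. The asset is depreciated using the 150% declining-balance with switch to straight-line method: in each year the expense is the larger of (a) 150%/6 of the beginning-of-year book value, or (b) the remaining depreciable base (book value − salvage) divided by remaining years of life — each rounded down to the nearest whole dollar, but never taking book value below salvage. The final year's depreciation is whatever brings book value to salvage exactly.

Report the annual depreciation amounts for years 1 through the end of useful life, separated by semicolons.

Depreciable base = $199,061 − $18,800 = $180,261.
Year 1: DB = ⌊$199,061 × 150%/6⌋ = $49,765; SL = ⌊$180,261/6⌋ = $30,043 → take DB $49,765. Book value $149,296.
Year 2: DB = ⌊$149,296 × 150%/6⌋ = $37,324; SL = ⌊$130,496/5⌋ = $26,099 → take DB $37,324. Book value $111,972.
Year 3: DB = ⌊$111,972 × 150%/6⌋ = $27,993; SL = ⌊$93,172/4⌋ = $23,293 → take DB $27,993. Book value $83,979.
Year 4: DB = ⌊$83,979 × 150%/6⌋ = $20,994; SL = ⌊$65,179/3⌋ = $21,726 → take SL $21,726. Book value $62,253.
Year 5: DB = ⌊$62,253 × 150%/6⌋ = $15,563; SL = ⌊$43,453/2⌋ = $21,726 → take SL $21,726. Book value $40,527.
Year 6 (final): $40,527 − $18,800 = $21,727. Book value $18,800.

$49,765; $37,324; $27,993; $21,726; $21,726; $21,727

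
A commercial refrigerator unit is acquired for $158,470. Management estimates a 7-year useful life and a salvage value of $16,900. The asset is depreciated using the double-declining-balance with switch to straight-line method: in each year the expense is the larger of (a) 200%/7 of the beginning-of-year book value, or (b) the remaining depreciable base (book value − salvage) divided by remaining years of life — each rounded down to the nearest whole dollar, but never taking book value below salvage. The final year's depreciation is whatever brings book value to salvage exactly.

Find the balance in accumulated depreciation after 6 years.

$137,422

Depreciable base = $158,470 − $16,900 = $141,570.
Year 1: DB = ⌊$158,470 × 200%/7⌋ = $45,277; SL = ⌊$141,570/7⌋ = $20,224 → take DB $45,277. Book value $113,193.
Year 2: DB = ⌊$113,193 × 200%/7⌋ = $32,340; SL = ⌊$96,293/6⌋ = $16,048 → take DB $32,340. Book value $80,853.
Year 3: DB = ⌊$80,853 × 200%/7⌋ = $23,100; SL = ⌊$63,953/5⌋ = $12,790 → take DB $23,100. Book value $57,753.
Year 4: DB = ⌊$57,753 × 200%/7⌋ = $16,500; SL = ⌊$40,853/4⌋ = $10,213 → take DB $16,500. Book value $41,253.
Year 5: DB = ⌊$41,253 × 200%/7⌋ = $11,786; SL = ⌊$24,353/3⌋ = $8,117 → take DB $11,786. Book value $29,467.
Year 6: DB = ⌊$29,467 × 200%/7⌋ = $8,419; SL = ⌊$12,567/2⌋ = $6,283 → take DB $8,419. Book value $21,048.
Accumulated through year 6 = $158,470 − $21,048 = $137,422.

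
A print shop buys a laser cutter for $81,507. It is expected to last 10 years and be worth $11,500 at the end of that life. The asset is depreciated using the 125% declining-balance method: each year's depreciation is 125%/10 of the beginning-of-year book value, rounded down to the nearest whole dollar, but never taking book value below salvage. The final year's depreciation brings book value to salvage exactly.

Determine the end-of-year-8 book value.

$28,009

Depreciable base = $81,507 − $11,500 = $70,007.
Year 1: ⌊$81,507 × 125%/10⌋ = $10,188. Book value $71,319.
Year 2: ⌊$71,319 × 125%/10⌋ = $8,914. Book value $62,405.
Year 3: ⌊$62,405 × 125%/10⌋ = $7,800. Book value $54,605.
Year 4: ⌊$54,605 × 125%/10⌋ = $6,825. Book value $47,780.
Year 5: ⌊$47,780 × 125%/10⌋ = $5,972. Book value $41,808.
Year 6: ⌊$41,808 × 125%/10⌋ = $5,226. Book value $36,582.
Year 7: ⌊$36,582 × 125%/10⌋ = $4,572. Book value $32,010.
Year 8: ⌊$32,010 × 125%/10⌋ = $4,001. Book value $28,009.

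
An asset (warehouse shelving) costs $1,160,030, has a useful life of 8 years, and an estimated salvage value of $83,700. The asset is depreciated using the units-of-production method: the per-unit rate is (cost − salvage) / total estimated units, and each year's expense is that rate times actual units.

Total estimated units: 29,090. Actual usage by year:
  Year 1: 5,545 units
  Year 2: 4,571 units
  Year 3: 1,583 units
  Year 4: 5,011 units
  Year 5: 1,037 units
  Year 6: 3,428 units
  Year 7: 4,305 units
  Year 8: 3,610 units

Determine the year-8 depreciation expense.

$133,570

Depreciable base = $1,160,030 − $83,700 = $1,076,330.
Rate = $1,076,330 / 29,090 units = $37 per unit.
Year 1: 5,545 × $37 = $205,165. Book value $954,865.
Year 2: 4,571 × $37 = $169,127. Book value $785,738.
Year 3: 1,583 × $37 = $58,571. Book value $727,167.
Year 4: 5,011 × $37 = $185,407. Book value $541,760.
Year 5: 1,037 × $37 = $38,369. Book value $503,391.
Year 6: 3,428 × $37 = $126,836. Book value $376,555.
Year 7: 4,305 × $37 = $159,285. Book value $217,270.
Year 8: 3,610 × $37 = $133,570. Book value $83,700.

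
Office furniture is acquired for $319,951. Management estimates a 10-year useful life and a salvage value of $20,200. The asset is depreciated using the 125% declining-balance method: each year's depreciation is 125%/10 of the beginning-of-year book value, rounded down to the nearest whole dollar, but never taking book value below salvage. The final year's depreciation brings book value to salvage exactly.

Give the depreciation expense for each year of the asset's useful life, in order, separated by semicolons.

Depreciable base = $319,951 − $20,200 = $299,751.
Year 1: ⌊$319,951 × 125%/10⌋ = $39,993. Book value $279,958.
Year 2: ⌊$279,958 × 125%/10⌋ = $34,994. Book value $244,964.
Year 3: ⌊$244,964 × 125%/10⌋ = $30,620. Book value $214,344.
Year 4: ⌊$214,344 × 125%/10⌋ = $26,793. Book value $187,551.
Year 5: ⌊$187,551 × 125%/10⌋ = $23,443. Book value $164,108.
Year 6: ⌊$164,108 × 125%/10⌋ = $20,513. Book value $143,595.
Year 7: ⌊$143,595 × 125%/10⌋ = $17,949. Book value $125,646.
Year 8: ⌊$125,646 × 125%/10⌋ = $15,705. Book value $109,941.
Year 9: ⌊$109,941 × 125%/10⌋ = $13,742. Book value $96,199.
Year 10 (final): $96,199 − $20,200 = $75,999. Book value $20,200.

$39,993; $34,994; $30,620; $26,793; $23,443; $20,513; $17,949; $15,705; $13,742; $75,999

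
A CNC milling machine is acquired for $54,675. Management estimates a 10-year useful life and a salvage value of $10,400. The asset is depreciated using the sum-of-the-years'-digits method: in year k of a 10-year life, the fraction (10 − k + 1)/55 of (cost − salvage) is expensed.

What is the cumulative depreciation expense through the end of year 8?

Depreciable base = $54,675 − $10,400 = $44,275.
Sum of the years' digits = 10+9+8+7+6+5+4+3+2+1 = 55.
Year 1: $44,275 × 10/55 = $8,050. Book value $46,625.
Year 2: $44,275 × 9/55 = $7,245. Book value $39,380.
Year 3: $44,275 × 8/55 = $6,440. Book value $32,940.
Year 4: $44,275 × 7/55 = $5,635. Book value $27,305.
Year 5: $44,275 × 6/55 = $4,830. Book value $22,475.
Year 6: $44,275 × 5/55 = $4,025. Book value $18,450.
Year 7: $44,275 × 4/55 = $3,220. Book value $15,230.
Year 8: $44,275 × 3/55 = $2,415. Book value $12,815.
Accumulated through year 8 = $54,675 − $12,815 = $41,860.

$41,860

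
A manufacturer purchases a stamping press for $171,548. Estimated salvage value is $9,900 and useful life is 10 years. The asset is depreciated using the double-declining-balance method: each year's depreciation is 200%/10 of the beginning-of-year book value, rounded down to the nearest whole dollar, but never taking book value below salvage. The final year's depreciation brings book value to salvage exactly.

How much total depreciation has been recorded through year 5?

$115,333

Depreciable base = $171,548 − $9,900 = $161,648.
Year 1: ⌊$171,548 × 200%/10⌋ = $34,309. Book value $137,239.
Year 2: ⌊$137,239 × 200%/10⌋ = $27,447. Book value $109,792.
Year 3: ⌊$109,792 × 200%/10⌋ = $21,958. Book value $87,834.
Year 4: ⌊$87,834 × 200%/10⌋ = $17,566. Book value $70,268.
Year 5: ⌊$70,268 × 200%/10⌋ = $14,053. Book value $56,215.
Accumulated through year 5 = $171,548 − $56,215 = $115,333.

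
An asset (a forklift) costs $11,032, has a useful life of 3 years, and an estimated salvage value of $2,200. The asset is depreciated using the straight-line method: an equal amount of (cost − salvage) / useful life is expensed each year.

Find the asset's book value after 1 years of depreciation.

Depreciable base = $11,032 − $2,200 = $8,832.
Annual expense = $8,832 / 3 = $2,944.
End of year 1: book value $8,088.

$8,088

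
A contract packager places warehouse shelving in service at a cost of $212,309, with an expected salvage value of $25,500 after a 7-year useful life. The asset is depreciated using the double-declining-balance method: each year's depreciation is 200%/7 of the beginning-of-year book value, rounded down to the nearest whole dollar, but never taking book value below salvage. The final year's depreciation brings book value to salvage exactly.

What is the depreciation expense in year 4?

Depreciable base = $212,309 − $25,500 = $186,809.
Year 1: ⌊$212,309 × 200%/7⌋ = $60,659. Book value $151,650.
Year 2: ⌊$151,650 × 200%/7⌋ = $43,328. Book value $108,322.
Year 3: ⌊$108,322 × 200%/7⌋ = $30,949. Book value $77,373.
Year 4: ⌊$77,373 × 200%/7⌋ = $22,106. Book value $55,267.

$22,106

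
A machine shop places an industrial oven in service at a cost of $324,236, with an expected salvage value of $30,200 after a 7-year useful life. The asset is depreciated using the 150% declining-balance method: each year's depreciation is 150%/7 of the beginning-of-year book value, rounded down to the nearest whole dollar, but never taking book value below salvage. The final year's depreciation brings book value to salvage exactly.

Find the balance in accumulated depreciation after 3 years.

$166,961

Depreciable base = $324,236 − $30,200 = $294,036.
Year 1: ⌊$324,236 × 150%/7⌋ = $69,479. Book value $254,757.
Year 2: ⌊$254,757 × 150%/7⌋ = $54,590. Book value $200,167.
Year 3: ⌊$200,167 × 150%/7⌋ = $42,892. Book value $157,275.
Accumulated through year 3 = $324,236 − $157,275 = $166,961.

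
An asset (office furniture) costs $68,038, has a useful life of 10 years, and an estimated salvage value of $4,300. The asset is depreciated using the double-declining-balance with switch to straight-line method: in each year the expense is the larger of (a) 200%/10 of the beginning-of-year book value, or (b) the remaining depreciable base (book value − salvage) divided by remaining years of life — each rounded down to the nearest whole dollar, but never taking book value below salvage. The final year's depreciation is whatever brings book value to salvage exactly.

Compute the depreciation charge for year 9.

$3,323

Depreciable base = $68,038 − $4,300 = $63,738.
Year 1: DB = ⌊$68,038 × 200%/10⌋ = $13,607; SL = ⌊$63,738/10⌋ = $6,373 → take DB $13,607. Book value $54,431.
Year 2: DB = ⌊$54,431 × 200%/10⌋ = $10,886; SL = ⌊$50,131/9⌋ = $5,570 → take DB $10,886. Book value $43,545.
Year 3: DB = ⌊$43,545 × 200%/10⌋ = $8,709; SL = ⌊$39,245/8⌋ = $4,905 → take DB $8,709. Book value $34,836.
Year 4: DB = ⌊$34,836 × 200%/10⌋ = $6,967; SL = ⌊$30,536/7⌋ = $4,362 → take DB $6,967. Book value $27,869.
Year 5: DB = ⌊$27,869 × 200%/10⌋ = $5,573; SL = ⌊$23,569/6⌋ = $3,928 → take DB $5,573. Book value $22,296.
Year 6: DB = ⌊$22,296 × 200%/10⌋ = $4,459; SL = ⌊$17,996/5⌋ = $3,599 → take DB $4,459. Book value $17,837.
Year 7: DB = ⌊$17,837 × 200%/10⌋ = $3,567; SL = ⌊$13,537/4⌋ = $3,384 → take DB $3,567. Book value $14,270.
Year 8: DB = ⌊$14,270 × 200%/10⌋ = $2,854; SL = ⌊$9,970/3⌋ = $3,323 → take SL $3,323. Book value $10,947.
Year 9: DB = ⌊$10,947 × 200%/10⌋ = $2,189; SL = ⌊$6,647/2⌋ = $3,323 → take SL $3,323. Book value $7,624.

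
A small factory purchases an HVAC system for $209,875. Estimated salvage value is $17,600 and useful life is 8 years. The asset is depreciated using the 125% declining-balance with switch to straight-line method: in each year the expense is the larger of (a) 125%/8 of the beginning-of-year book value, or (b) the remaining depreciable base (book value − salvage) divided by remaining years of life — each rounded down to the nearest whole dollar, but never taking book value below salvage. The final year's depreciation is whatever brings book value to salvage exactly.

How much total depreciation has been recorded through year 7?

$170,581

Depreciable base = $209,875 − $17,600 = $192,275.
Year 1: DB = ⌊$209,875 × 125%/8⌋ = $32,792; SL = ⌊$192,275/8⌋ = $24,034 → take DB $32,792. Book value $177,083.
Year 2: DB = ⌊$177,083 × 125%/8⌋ = $27,669; SL = ⌊$159,483/7⌋ = $22,783 → take DB $27,669. Book value $149,414.
Year 3: DB = ⌊$149,414 × 125%/8⌋ = $23,345; SL = ⌊$131,814/6⌋ = $21,969 → take DB $23,345. Book value $126,069.
Year 4: DB = ⌊$126,069 × 125%/8⌋ = $19,698; SL = ⌊$108,469/5⌋ = $21,693 → take SL $21,693. Book value $104,376.
Year 5: DB = ⌊$104,376 × 125%/8⌋ = $16,308; SL = ⌊$86,776/4⌋ = $21,694 → take SL $21,694. Book value $82,682.
Year 6: DB = ⌊$82,682 × 125%/8⌋ = $12,919; SL = ⌊$65,082/3⌋ = $21,694 → take SL $21,694. Book value $60,988.
Year 7: DB = ⌊$60,988 × 125%/8⌋ = $9,529; SL = ⌊$43,388/2⌋ = $21,694 → take SL $21,694. Book value $39,294.
Accumulated through year 7 = $209,875 − $39,294 = $170,581.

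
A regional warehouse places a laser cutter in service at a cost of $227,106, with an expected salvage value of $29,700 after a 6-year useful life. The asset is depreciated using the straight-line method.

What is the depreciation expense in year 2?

$32,901

Depreciable base = $227,106 − $29,700 = $197,406.
Annual expense = $197,406 / 6 = $32,901.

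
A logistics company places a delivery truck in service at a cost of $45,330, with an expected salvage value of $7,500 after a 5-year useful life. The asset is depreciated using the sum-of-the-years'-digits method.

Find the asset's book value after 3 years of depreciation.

Depreciable base = $45,330 − $7,500 = $37,830.
Sum of the years' digits = 5+4+3+2+1 = 15.
Year 1: $37,830 × 5/15 = $12,610. Book value $32,720.
Year 2: $37,830 × 4/15 = $10,088. Book value $22,632.
Year 3: $37,830 × 3/15 = $7,566. Book value $15,066.

$15,066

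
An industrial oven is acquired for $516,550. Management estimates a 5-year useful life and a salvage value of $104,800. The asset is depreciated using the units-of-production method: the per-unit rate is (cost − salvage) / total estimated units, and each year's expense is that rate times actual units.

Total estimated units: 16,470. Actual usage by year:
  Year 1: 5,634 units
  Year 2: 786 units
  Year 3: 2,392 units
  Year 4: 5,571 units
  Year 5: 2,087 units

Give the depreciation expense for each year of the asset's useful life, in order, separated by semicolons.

$140,850; $19,650; $59,800; $139,275; $52,175

Depreciable base = $516,550 − $104,800 = $411,750.
Rate = $411,750 / 16,470 units = $25 per unit.
Year 1: 5,634 × $25 = $140,850. Book value $375,700.
Year 2: 786 × $25 = $19,650. Book value $356,050.
Year 3: 2,392 × $25 = $59,800. Book value $296,250.
Year 4: 5,571 × $25 = $139,275. Book value $156,975.
Year 5: 2,087 × $25 = $52,175. Book value $104,800.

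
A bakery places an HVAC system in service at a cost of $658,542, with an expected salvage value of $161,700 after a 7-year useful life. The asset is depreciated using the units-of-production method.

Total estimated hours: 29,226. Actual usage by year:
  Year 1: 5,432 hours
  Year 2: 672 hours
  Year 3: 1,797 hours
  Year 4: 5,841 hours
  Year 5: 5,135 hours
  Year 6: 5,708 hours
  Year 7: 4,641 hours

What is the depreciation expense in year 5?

$87,295

Depreciable base = $658,542 − $161,700 = $496,842.
Rate = $496,842 / 29,226 hours = $17 per hour.
Year 1: 5,432 × $17 = $92,344. Book value $566,198.
Year 2: 672 × $17 = $11,424. Book value $554,774.
Year 3: 1,797 × $17 = $30,549. Book value $524,225.
Year 4: 5,841 × $17 = $99,297. Book value $424,928.
Year 5: 5,135 × $17 = $87,295. Book value $337,633.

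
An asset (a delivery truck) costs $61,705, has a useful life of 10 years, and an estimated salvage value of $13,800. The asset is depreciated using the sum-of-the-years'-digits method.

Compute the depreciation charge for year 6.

$4,355

Depreciable base = $61,705 − $13,800 = $47,905.
Sum of the years' digits = 10+9+8+7+6+5+4+3+2+1 = 55.
Year 1: $47,905 × 10/55 = $8,710. Book value $52,995.
Year 2: $47,905 × 9/55 = $7,839. Book value $45,156.
Year 3: $47,905 × 8/55 = $6,968. Book value $38,188.
Year 4: $47,905 × 7/55 = $6,097. Book value $32,091.
Year 5: $47,905 × 6/55 = $5,226. Book value $26,865.
Year 6: $47,905 × 5/55 = $4,355. Book value $22,510.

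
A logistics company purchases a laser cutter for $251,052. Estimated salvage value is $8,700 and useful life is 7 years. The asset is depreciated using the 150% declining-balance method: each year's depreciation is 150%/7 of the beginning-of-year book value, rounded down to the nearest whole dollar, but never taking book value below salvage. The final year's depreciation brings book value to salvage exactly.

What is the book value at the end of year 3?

$121,776

Depreciable base = $251,052 − $8,700 = $242,352.
Year 1: ⌊$251,052 × 150%/7⌋ = $53,796. Book value $197,256.
Year 2: ⌊$197,256 × 150%/7⌋ = $42,269. Book value $154,987.
Year 3: ⌊$154,987 × 150%/7⌋ = $33,211. Book value $121,776.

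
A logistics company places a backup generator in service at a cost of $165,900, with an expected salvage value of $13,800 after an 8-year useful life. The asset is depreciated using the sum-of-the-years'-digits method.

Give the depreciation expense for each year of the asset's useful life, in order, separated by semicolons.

$33,800; $29,575; $25,350; $21,125; $16,900; $12,675; $8,450; $4,225

Depreciable base = $165,900 − $13,800 = $152,100.
Sum of the years' digits = 8+7+6+5+4+3+2+1 = 36.
Year 1: $152,100 × 8/36 = $33,800. Book value $132,100.
Year 2: $152,100 × 7/36 = $29,575. Book value $102,525.
Year 3: $152,100 × 6/36 = $25,350. Book value $77,175.
Year 4: $152,100 × 5/36 = $21,125. Book value $56,050.
Year 5: $152,100 × 4/36 = $16,900. Book value $39,150.
Year 6: $152,100 × 3/36 = $12,675. Book value $26,475.
Year 7: $152,100 × 2/36 = $8,450. Book value $18,025.
Year 8: $152,100 × 1/36 = $4,225. Book value $13,800.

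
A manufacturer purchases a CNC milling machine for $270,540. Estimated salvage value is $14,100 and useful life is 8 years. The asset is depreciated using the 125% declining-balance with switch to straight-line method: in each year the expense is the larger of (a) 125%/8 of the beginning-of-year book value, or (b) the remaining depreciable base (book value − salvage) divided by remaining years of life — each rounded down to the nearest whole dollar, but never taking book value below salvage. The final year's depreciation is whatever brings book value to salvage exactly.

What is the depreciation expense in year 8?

Depreciable base = $270,540 − $14,100 = $256,440.
Year 1: DB = ⌊$270,540 × 125%/8⌋ = $42,271; SL = ⌊$256,440/8⌋ = $32,055 → take DB $42,271. Book value $228,269.
Year 2: DB = ⌊$228,269 × 125%/8⌋ = $35,667; SL = ⌊$214,169/7⌋ = $30,595 → take DB $35,667. Book value $192,602.
Year 3: DB = ⌊$192,602 × 125%/8⌋ = $30,094; SL = ⌊$178,502/6⌋ = $29,750 → take DB $30,094. Book value $162,508.
Year 4: DB = ⌊$162,508 × 125%/8⌋ = $25,391; SL = ⌊$148,408/5⌋ = $29,681 → take SL $29,681. Book value $132,827.
Year 5: DB = ⌊$132,827 × 125%/8⌋ = $20,754; SL = ⌊$118,727/4⌋ = $29,681 → take SL $29,681. Book value $103,146.
Year 6: DB = ⌊$103,146 × 125%/8⌋ = $16,116; SL = ⌊$89,046/3⌋ = $29,682 → take SL $29,682. Book value $73,464.
Year 7: DB = ⌊$73,464 × 125%/8⌋ = $11,478; SL = ⌊$59,364/2⌋ = $29,682 → take SL $29,682. Book value $43,782.
Year 8 (final): $43,782 − $14,100 = $29,682. Book value $14,100.

$29,682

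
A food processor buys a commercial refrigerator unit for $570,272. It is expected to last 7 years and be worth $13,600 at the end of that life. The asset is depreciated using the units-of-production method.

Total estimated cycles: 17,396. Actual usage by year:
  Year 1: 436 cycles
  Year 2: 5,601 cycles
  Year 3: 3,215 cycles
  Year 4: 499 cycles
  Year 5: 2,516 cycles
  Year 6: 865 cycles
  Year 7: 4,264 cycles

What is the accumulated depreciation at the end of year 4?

Depreciable base = $570,272 − $13,600 = $556,672.
Rate = $556,672 / 17,396 cycles = $32 per cycle.
Year 1: 436 × $32 = $13,952. Book value $556,320.
Year 2: 5,601 × $32 = $179,232. Book value $377,088.
Year 3: 3,215 × $32 = $102,880. Book value $274,208.
Year 4: 499 × $32 = $15,968. Book value $258,240.
Accumulated through year 4 = $570,272 − $258,240 = $312,032.

$312,032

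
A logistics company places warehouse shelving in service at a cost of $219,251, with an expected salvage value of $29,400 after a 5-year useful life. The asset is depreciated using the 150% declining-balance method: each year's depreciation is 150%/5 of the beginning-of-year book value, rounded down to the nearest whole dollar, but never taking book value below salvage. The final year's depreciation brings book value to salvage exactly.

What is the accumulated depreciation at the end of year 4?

Depreciable base = $219,251 − $29,400 = $189,851.
Year 1: ⌊$219,251 × 150%/5⌋ = $65,775. Book value $153,476.
Year 2: ⌊$153,476 × 150%/5⌋ = $46,042. Book value $107,434.
Year 3: ⌊$107,434 × 150%/5⌋ = $32,230. Book value $75,204.
Year 4: ⌊$75,204 × 150%/5⌋ = $22,561. Book value $52,643.
Accumulated through year 4 = $219,251 − $52,643 = $166,608.

$166,608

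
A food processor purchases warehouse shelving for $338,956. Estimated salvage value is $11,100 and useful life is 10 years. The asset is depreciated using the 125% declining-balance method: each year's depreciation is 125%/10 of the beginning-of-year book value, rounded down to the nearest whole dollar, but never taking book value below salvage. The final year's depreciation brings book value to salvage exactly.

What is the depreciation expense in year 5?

Depreciable base = $338,956 − $11,100 = $327,856.
Year 1: ⌊$338,956 × 125%/10⌋ = $42,369. Book value $296,587.
Year 2: ⌊$296,587 × 125%/10⌋ = $37,073. Book value $259,514.
Year 3: ⌊$259,514 × 125%/10⌋ = $32,439. Book value $227,075.
Year 4: ⌊$227,075 × 125%/10⌋ = $28,384. Book value $198,691.
Year 5: ⌊$198,691 × 125%/10⌋ = $24,836. Book value $173,855.

$24,836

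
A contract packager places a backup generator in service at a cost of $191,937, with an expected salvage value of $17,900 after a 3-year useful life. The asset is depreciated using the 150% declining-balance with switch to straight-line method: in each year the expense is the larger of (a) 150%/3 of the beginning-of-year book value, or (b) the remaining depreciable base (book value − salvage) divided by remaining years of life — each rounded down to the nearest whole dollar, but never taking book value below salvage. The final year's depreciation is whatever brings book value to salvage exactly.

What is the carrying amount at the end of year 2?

Depreciable base = $191,937 − $17,900 = $174,037.
Year 1: DB = ⌊$191,937 × 150%/3⌋ = $95,968; SL = ⌊$174,037/3⌋ = $58,012 → take DB $95,968. Book value $95,969.
Year 2: DB = ⌊$95,969 × 150%/3⌋ = $47,984; SL = ⌊$78,069/2⌋ = $39,034 → take DB $47,984. Book value $47,985.

$47,985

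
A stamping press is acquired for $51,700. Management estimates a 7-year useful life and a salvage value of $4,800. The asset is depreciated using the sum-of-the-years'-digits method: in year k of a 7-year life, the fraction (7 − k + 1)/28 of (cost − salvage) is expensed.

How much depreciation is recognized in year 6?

Depreciable base = $51,700 − $4,800 = $46,900.
Sum of the years' digits = 7+6+5+4+3+2+1 = 28.
Year 1: $46,900 × 7/28 = $11,725. Book value $39,975.
Year 2: $46,900 × 6/28 = $10,050. Book value $29,925.
Year 3: $46,900 × 5/28 = $8,375. Book value $21,550.
Year 4: $46,900 × 4/28 = $6,700. Book value $14,850.
Year 5: $46,900 × 3/28 = $5,025. Book value $9,825.
Year 6: $46,900 × 2/28 = $3,350. Book value $6,475.

$3,350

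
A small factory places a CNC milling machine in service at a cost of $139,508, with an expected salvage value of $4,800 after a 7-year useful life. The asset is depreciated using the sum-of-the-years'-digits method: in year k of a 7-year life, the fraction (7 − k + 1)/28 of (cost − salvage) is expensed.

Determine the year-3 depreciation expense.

$24,055

Depreciable base = $139,508 − $4,800 = $134,708.
Sum of the years' digits = 7+6+5+4+3+2+1 = 28.
Year 1: $134,708 × 7/28 = $33,677. Book value $105,831.
Year 2: $134,708 × 6/28 = $28,866. Book value $76,965.
Year 3: $134,708 × 5/28 = $24,055. Book value $52,910.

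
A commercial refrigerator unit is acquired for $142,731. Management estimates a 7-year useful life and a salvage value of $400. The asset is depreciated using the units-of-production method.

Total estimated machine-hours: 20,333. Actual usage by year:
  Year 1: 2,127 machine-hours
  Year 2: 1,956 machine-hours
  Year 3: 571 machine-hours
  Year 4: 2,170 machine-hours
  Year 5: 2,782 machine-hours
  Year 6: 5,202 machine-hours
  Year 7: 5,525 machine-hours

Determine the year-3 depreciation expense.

$3,997

Depreciable base = $142,731 − $400 = $142,331.
Rate = $142,331 / 20,333 machine-hours = $7 per machine-hour.
Year 1: 2,127 × $7 = $14,889. Book value $127,842.
Year 2: 1,956 × $7 = $13,692. Book value $114,150.
Year 3: 571 × $7 = $3,997. Book value $110,153.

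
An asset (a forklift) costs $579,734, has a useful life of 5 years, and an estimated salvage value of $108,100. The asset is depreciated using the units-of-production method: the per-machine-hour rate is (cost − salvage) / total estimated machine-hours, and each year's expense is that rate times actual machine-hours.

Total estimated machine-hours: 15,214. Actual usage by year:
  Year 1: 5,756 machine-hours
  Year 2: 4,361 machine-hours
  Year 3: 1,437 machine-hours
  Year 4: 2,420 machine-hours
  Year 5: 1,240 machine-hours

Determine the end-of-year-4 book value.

$146,540

Depreciable base = $579,734 − $108,100 = $471,634.
Rate = $471,634 / 15,214 machine-hours = $31 per machine-hour.
Year 1: 5,756 × $31 = $178,436. Book value $401,298.
Year 2: 4,361 × $31 = $135,191. Book value $266,107.
Year 3: 1,437 × $31 = $44,547. Book value $221,560.
Year 4: 2,420 × $31 = $75,020. Book value $146,540.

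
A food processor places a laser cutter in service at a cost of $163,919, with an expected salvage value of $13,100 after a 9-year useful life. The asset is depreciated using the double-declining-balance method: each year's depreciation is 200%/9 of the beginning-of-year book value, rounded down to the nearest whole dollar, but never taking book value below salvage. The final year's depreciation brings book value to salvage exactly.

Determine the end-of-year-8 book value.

Depreciable base = $163,919 − $13,100 = $150,819.
Year 1: ⌊$163,919 × 200%/9⌋ = $36,426. Book value $127,493.
Year 2: ⌊$127,493 × 200%/9⌋ = $28,331. Book value $99,162.
Year 3: ⌊$99,162 × 200%/9⌋ = $22,036. Book value $77,126.
Year 4: ⌊$77,126 × 200%/9⌋ = $17,139. Book value $59,987.
Year 5: ⌊$59,987 × 200%/9⌋ = $13,330. Book value $46,657.
Year 6: ⌊$46,657 × 200%/9⌋ = $10,368. Book value $36,289.
Year 7: ⌊$36,289 × 200%/9⌋ = $8,064. Book value $28,225.
Year 8: ⌊$28,225 × 200%/9⌋ = $6,272. Book value $21,953.

$21,953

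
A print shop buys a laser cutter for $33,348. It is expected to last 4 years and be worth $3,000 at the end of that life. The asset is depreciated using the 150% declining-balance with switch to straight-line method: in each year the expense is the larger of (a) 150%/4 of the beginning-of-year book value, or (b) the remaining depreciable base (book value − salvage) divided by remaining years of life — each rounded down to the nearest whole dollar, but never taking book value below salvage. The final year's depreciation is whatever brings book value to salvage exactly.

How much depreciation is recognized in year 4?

Depreciable base = $33,348 − $3,000 = $30,348.
Year 1: DB = ⌊$33,348 × 150%/4⌋ = $12,505; SL = ⌊$30,348/4⌋ = $7,587 → take DB $12,505. Book value $20,843.
Year 2: DB = ⌊$20,843 × 150%/4⌋ = $7,816; SL = ⌊$17,843/3⌋ = $5,947 → take DB $7,816. Book value $13,027.
Year 3: DB = ⌊$13,027 × 150%/4⌋ = $4,885; SL = ⌊$10,027/2⌋ = $5,013 → take SL $5,013. Book value $8,014.
Year 4 (final): $8,014 − $3,000 = $5,014. Book value $3,000.

$5,014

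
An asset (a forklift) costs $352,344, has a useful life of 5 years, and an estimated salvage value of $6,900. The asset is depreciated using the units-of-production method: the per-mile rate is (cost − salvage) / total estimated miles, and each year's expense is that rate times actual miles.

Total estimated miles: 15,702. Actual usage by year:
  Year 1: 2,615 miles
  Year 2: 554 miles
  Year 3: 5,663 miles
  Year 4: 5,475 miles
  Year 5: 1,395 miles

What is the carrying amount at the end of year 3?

$158,040

Depreciable base = $352,344 − $6,900 = $345,444.
Rate = $345,444 / 15,702 miles = $22 per mile.
Year 1: 2,615 × $22 = $57,530. Book value $294,814.
Year 2: 554 × $22 = $12,188. Book value $282,626.
Year 3: 5,663 × $22 = $124,586. Book value $158,040.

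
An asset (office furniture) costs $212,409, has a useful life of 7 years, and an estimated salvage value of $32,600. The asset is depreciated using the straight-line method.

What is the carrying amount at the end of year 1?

$186,722

Depreciable base = $212,409 − $32,600 = $179,809.
Annual expense = $179,809 / 7 = $25,687.
End of year 1: book value $186,722.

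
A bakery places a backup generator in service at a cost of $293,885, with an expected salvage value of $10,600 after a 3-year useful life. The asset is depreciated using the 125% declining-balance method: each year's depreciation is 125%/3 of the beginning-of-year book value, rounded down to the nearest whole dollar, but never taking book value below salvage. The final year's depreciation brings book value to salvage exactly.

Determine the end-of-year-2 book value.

Depreciable base = $293,885 − $10,600 = $283,285.
Year 1: ⌊$293,885 × 125%/3⌋ = $122,452. Book value $171,433.
Year 2: ⌊$171,433 × 125%/3⌋ = $71,430. Book value $100,003.

$100,003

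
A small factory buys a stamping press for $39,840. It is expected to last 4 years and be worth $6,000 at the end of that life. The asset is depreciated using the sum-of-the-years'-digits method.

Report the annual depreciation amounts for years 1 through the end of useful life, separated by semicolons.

$13,536; $10,152; $6,768; $3,384

Depreciable base = $39,840 − $6,000 = $33,840.
Sum of the years' digits = 4+3+2+1 = 10.
Year 1: $33,840 × 4/10 = $13,536. Book value $26,304.
Year 2: $33,840 × 3/10 = $10,152. Book value $16,152.
Year 3: $33,840 × 2/10 = $6,768. Book value $9,384.
Year 4: $33,840 × 1/10 = $3,384. Book value $6,000.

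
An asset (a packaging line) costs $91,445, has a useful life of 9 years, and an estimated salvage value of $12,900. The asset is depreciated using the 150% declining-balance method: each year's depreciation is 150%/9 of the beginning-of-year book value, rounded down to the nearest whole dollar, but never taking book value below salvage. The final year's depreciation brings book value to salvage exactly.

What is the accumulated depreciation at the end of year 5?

$54,694

Depreciable base = $91,445 − $12,900 = $78,545.
Year 1: ⌊$91,445 × 150%/9⌋ = $15,240. Book value $76,205.
Year 2: ⌊$76,205 × 150%/9⌋ = $12,700. Book value $63,505.
Year 3: ⌊$63,505 × 150%/9⌋ = $10,584. Book value $52,921.
Year 4: ⌊$52,921 × 150%/9⌋ = $8,820. Book value $44,101.
Year 5: ⌊$44,101 × 150%/9⌋ = $7,350. Book value $36,751.
Accumulated through year 5 = $91,445 − $36,751 = $54,694.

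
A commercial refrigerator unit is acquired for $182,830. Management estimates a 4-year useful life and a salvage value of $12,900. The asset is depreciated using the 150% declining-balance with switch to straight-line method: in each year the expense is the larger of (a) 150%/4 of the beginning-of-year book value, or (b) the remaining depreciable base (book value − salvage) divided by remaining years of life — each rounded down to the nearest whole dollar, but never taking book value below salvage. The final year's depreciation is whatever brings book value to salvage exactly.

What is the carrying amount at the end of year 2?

$71,419

Depreciable base = $182,830 − $12,900 = $169,930.
Year 1: DB = ⌊$182,830 × 150%/4⌋ = $68,561; SL = ⌊$169,930/4⌋ = $42,482 → take DB $68,561. Book value $114,269.
Year 2: DB = ⌊$114,269 × 150%/4⌋ = $42,850; SL = ⌊$101,369/3⌋ = $33,789 → take DB $42,850. Book value $71,419.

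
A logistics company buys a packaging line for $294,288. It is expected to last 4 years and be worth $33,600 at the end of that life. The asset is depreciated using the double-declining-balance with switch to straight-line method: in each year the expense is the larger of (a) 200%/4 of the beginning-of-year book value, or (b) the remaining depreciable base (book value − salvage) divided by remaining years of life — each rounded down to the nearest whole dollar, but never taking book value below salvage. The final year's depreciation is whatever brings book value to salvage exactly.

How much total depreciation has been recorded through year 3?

Depreciable base = $294,288 − $33,600 = $260,688.
Year 1: DB = ⌊$294,288 × 200%/4⌋ = $147,144; SL = ⌊$260,688/4⌋ = $65,172 → take DB $147,144. Book value $147,144.
Year 2: DB = ⌊$147,144 × 200%/4⌋ = $73,572; SL = ⌊$113,544/3⌋ = $37,848 → take DB $73,572. Book value $73,572.
Year 3: DB = ⌊$73,572 × 200%/4⌋ = $36,786; SL = ⌊$39,972/2⌋ = $19,986 → take DB $36,786. Book value $36,786.
Accumulated through year 3 = $294,288 − $36,786 = $257,502.

$257,502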